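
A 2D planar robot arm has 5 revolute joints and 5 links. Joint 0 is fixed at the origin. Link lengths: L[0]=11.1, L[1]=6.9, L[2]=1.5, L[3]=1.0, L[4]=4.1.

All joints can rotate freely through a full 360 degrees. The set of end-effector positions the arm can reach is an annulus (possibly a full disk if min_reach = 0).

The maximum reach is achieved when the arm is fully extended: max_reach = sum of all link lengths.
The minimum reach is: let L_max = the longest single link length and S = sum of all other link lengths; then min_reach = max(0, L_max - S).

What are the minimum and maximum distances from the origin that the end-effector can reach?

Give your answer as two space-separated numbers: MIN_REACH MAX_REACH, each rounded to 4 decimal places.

Answer: 0.0000 24.6000

Derivation:
Link lengths: [11.1, 6.9, 1.5, 1.0, 4.1]
max_reach = 11.1 + 6.9 + 1.5 + 1 + 4.1 = 24.6
L_max = max([11.1, 6.9, 1.5, 1.0, 4.1]) = 11.1
S (sum of others) = 24.6 - 11.1 = 13.5
min_reach = max(0, 11.1 - 13.5) = max(0, -2.4) = 0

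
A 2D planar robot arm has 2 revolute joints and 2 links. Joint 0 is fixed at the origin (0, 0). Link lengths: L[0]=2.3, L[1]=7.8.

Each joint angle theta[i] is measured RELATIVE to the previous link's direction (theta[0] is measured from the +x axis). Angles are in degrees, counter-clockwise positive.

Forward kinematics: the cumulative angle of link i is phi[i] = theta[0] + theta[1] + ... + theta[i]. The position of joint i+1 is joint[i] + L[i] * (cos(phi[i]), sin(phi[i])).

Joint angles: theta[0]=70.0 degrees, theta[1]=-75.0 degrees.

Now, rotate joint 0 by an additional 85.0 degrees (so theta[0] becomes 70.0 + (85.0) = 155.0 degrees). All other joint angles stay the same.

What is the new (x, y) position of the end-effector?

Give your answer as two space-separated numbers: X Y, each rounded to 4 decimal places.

joint[0] = (0.0000, 0.0000)  (base)
link 0: phi[0] = 155 = 155 deg
  cos(155 deg) = -0.9063, sin(155 deg) = 0.4226
  joint[1] = (0.0000, 0.0000) + 2.3 * (-0.9063, 0.4226) = (0.0000 + -2.0845, 0.0000 + 0.9720) = (-2.0845, 0.9720)
link 1: phi[1] = 155 + -75 = 80 deg
  cos(80 deg) = 0.1736, sin(80 deg) = 0.9848
  joint[2] = (-2.0845, 0.9720) + 7.8 * (0.1736, 0.9848) = (-2.0845 + 1.3545, 0.9720 + 7.6815) = (-0.7301, 8.6535)
End effector: (-0.7301, 8.6535)

Answer: -0.7301 8.6535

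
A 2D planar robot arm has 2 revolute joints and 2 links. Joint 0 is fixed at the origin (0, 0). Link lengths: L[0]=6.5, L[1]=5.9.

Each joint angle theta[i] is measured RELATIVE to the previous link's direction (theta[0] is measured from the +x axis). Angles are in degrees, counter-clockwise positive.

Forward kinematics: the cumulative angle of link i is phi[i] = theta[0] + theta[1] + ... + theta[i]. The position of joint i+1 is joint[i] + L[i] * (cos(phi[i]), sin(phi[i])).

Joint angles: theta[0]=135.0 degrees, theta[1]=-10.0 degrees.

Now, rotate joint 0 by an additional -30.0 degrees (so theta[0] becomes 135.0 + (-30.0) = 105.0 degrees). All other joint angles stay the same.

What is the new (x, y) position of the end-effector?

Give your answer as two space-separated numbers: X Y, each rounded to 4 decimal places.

joint[0] = (0.0000, 0.0000)  (base)
link 0: phi[0] = 105 = 105 deg
  cos(105 deg) = -0.2588, sin(105 deg) = 0.9659
  joint[1] = (0.0000, 0.0000) + 6.5 * (-0.2588, 0.9659) = (0.0000 + -1.6823, 0.0000 + 6.2785) = (-1.6823, 6.2785)
link 1: phi[1] = 105 + -10 = 95 deg
  cos(95 deg) = -0.0872, sin(95 deg) = 0.9962
  joint[2] = (-1.6823, 6.2785) + 5.9 * (-0.0872, 0.9962) = (-1.6823 + -0.5142, 6.2785 + 5.8775) = (-2.1965, 12.1561)
End effector: (-2.1965, 12.1561)

Answer: -2.1965 12.1561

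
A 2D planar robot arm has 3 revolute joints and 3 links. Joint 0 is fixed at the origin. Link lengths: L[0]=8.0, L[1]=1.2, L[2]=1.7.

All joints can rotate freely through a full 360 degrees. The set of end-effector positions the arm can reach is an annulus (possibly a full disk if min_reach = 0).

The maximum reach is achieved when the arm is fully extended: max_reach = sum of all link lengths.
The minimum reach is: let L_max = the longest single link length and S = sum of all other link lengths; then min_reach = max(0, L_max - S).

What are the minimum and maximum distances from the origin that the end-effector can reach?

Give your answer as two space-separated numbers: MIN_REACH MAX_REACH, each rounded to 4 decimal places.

Answer: 5.1000 10.9000

Derivation:
Link lengths: [8.0, 1.2, 1.7]
max_reach = 8 + 1.2 + 1.7 = 10.9
L_max = max([8.0, 1.2, 1.7]) = 8
S (sum of others) = 10.9 - 8 = 2.9
min_reach = max(0, 8 - 2.9) = max(0, 5.1) = 5.1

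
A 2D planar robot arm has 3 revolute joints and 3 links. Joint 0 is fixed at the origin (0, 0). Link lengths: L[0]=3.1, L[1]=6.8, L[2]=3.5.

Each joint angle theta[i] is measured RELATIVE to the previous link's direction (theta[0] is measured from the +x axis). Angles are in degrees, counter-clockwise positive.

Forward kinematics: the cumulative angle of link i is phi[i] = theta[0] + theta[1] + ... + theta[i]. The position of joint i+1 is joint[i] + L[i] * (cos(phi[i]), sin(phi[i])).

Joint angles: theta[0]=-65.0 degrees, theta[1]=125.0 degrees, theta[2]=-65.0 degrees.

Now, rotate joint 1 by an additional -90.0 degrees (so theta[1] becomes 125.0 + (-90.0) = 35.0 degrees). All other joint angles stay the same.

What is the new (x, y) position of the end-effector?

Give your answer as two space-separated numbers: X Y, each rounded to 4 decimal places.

joint[0] = (0.0000, 0.0000)  (base)
link 0: phi[0] = -65 = -65 deg
  cos(-65 deg) = 0.4226, sin(-65 deg) = -0.9063
  joint[1] = (0.0000, 0.0000) + 3.1 * (0.4226, -0.9063) = (0.0000 + 1.3101, 0.0000 + -2.8096) = (1.3101, -2.8096)
link 1: phi[1] = -65 + 35 = -30 deg
  cos(-30 deg) = 0.8660, sin(-30 deg) = -0.5000
  joint[2] = (1.3101, -2.8096) + 6.8 * (0.8660, -0.5000) = (1.3101 + 5.8890, -2.8096 + -3.4000) = (7.1991, -6.2096)
link 2: phi[2] = -65 + 35 + -65 = -95 deg
  cos(-95 deg) = -0.0872, sin(-95 deg) = -0.9962
  joint[3] = (7.1991, -6.2096) + 3.5 * (-0.0872, -0.9962) = (7.1991 + -0.3050, -6.2096 + -3.4867) = (6.8940, -9.6962)
End effector: (6.8940, -9.6962)

Answer: 6.8940 -9.6962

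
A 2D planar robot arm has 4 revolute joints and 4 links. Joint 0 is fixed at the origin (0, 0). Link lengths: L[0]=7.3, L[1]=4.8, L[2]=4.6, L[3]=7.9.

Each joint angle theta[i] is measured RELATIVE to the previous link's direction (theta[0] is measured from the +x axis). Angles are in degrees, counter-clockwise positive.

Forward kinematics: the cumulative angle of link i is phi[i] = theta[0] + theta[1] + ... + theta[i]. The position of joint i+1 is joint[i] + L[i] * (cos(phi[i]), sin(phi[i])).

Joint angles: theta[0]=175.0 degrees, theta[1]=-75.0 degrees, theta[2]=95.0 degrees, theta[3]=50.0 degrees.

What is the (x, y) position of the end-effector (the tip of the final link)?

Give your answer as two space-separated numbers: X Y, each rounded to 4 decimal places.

joint[0] = (0.0000, 0.0000)  (base)
link 0: phi[0] = 175 = 175 deg
  cos(175 deg) = -0.9962, sin(175 deg) = 0.0872
  joint[1] = (0.0000, 0.0000) + 7.3 * (-0.9962, 0.0872) = (0.0000 + -7.2722, 0.0000 + 0.6362) = (-7.2722, 0.6362)
link 1: phi[1] = 175 + -75 = 100 deg
  cos(100 deg) = -0.1736, sin(100 deg) = 0.9848
  joint[2] = (-7.2722, 0.6362) + 4.8 * (-0.1736, 0.9848) = (-7.2722 + -0.8335, 0.6362 + 4.7271) = (-8.1057, 5.3633)
link 2: phi[2] = 175 + -75 + 95 = 195 deg
  cos(195 deg) = -0.9659, sin(195 deg) = -0.2588
  joint[3] = (-8.1057, 5.3633) + 4.6 * (-0.9659, -0.2588) = (-8.1057 + -4.4433, 5.3633 + -1.1906) = (-12.5490, 4.1727)
link 3: phi[3] = 175 + -75 + 95 + 50 = 245 deg
  cos(245 deg) = -0.4226, sin(245 deg) = -0.9063
  joint[4] = (-12.5490, 4.1727) + 7.9 * (-0.4226, -0.9063) = (-12.5490 + -3.3387, 4.1727 + -7.1598) = (-15.8877, -2.9871)
End effector: (-15.8877, -2.9871)

Answer: -15.8877 -2.9871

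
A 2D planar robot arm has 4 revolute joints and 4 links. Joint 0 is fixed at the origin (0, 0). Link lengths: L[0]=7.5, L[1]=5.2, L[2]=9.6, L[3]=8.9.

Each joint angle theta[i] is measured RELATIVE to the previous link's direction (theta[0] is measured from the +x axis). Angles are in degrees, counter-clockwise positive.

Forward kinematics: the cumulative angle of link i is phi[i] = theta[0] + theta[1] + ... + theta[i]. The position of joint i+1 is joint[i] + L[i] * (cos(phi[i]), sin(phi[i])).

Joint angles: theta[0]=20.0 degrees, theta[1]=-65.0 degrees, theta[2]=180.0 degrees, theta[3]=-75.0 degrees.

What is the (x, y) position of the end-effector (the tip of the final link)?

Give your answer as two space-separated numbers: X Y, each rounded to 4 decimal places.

joint[0] = (0.0000, 0.0000)  (base)
link 0: phi[0] = 20 = 20 deg
  cos(20 deg) = 0.9397, sin(20 deg) = 0.3420
  joint[1] = (0.0000, 0.0000) + 7.5 * (0.9397, 0.3420) = (0.0000 + 7.0477, 0.0000 + 2.5652) = (7.0477, 2.5652)
link 1: phi[1] = 20 + -65 = -45 deg
  cos(-45 deg) = 0.7071, sin(-45 deg) = -0.7071
  joint[2] = (7.0477, 2.5652) + 5.2 * (0.7071, -0.7071) = (7.0477 + 3.6770, 2.5652 + -3.6770) = (10.7246, -1.1118)
link 2: phi[2] = 20 + -65 + 180 = 135 deg
  cos(135 deg) = -0.7071, sin(135 deg) = 0.7071
  joint[3] = (10.7246, -1.1118) + 9.6 * (-0.7071, 0.7071) = (10.7246 + -6.7882, -1.1118 + 6.7882) = (3.9364, 5.6764)
link 3: phi[3] = 20 + -65 + 180 + -75 = 60 deg
  cos(60 deg) = 0.5000, sin(60 deg) = 0.8660
  joint[4] = (3.9364, 5.6764) + 8.9 * (0.5000, 0.8660) = (3.9364 + 4.4500, 5.6764 + 7.7076) = (8.3864, 13.3840)
End effector: (8.3864, 13.3840)

Answer: 8.3864 13.3840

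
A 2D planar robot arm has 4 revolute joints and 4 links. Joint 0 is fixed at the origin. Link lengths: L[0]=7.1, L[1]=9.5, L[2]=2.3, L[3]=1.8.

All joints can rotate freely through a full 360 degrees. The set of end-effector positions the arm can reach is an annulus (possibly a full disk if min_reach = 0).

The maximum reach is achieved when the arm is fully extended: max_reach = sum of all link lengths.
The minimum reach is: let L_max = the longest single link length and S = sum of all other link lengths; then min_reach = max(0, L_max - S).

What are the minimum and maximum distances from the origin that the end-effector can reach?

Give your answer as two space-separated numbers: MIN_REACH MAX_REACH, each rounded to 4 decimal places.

Link lengths: [7.1, 9.5, 2.3, 1.8]
max_reach = 7.1 + 9.5 + 2.3 + 1.8 = 20.7
L_max = max([7.1, 9.5, 2.3, 1.8]) = 9.5
S (sum of others) = 20.7 - 9.5 = 11.2
min_reach = max(0, 9.5 - 11.2) = max(0, -1.7) = 0

Answer: 0.0000 20.7000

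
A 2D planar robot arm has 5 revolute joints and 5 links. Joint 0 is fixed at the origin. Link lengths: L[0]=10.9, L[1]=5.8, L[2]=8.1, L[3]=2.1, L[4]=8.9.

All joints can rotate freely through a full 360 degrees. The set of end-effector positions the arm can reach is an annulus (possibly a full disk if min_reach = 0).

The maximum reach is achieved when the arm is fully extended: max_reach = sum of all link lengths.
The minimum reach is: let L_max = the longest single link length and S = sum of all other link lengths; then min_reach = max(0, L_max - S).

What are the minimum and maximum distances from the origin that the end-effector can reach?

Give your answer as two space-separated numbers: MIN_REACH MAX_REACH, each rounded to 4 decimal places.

Link lengths: [10.9, 5.8, 8.1, 2.1, 8.9]
max_reach = 10.9 + 5.8 + 8.1 + 2.1 + 8.9 = 35.8
L_max = max([10.9, 5.8, 8.1, 2.1, 8.9]) = 10.9
S (sum of others) = 35.8 - 10.9 = 24.9
min_reach = max(0, 10.9 - 24.9) = max(0, -14) = 0

Answer: 0.0000 35.8000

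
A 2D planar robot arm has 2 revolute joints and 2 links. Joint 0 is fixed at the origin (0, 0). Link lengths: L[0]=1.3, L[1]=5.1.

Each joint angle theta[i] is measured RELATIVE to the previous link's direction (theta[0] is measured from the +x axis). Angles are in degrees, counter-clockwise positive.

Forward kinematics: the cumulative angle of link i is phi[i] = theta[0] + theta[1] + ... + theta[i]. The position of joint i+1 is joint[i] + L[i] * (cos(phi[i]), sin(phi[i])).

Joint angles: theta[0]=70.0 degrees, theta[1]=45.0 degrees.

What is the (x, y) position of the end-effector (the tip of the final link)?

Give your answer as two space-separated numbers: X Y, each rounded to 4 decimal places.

joint[0] = (0.0000, 0.0000)  (base)
link 0: phi[0] = 70 = 70 deg
  cos(70 deg) = 0.3420, sin(70 deg) = 0.9397
  joint[1] = (0.0000, 0.0000) + 1.3 * (0.3420, 0.9397) = (0.0000 + 0.4446, 0.0000 + 1.2216) = (0.4446, 1.2216)
link 1: phi[1] = 70 + 45 = 115 deg
  cos(115 deg) = -0.4226, sin(115 deg) = 0.9063
  joint[2] = (0.4446, 1.2216) + 5.1 * (-0.4226, 0.9063) = (0.4446 + -2.1554, 1.2216 + 4.6222) = (-1.7107, 5.8438)
End effector: (-1.7107, 5.8438)

Answer: -1.7107 5.8438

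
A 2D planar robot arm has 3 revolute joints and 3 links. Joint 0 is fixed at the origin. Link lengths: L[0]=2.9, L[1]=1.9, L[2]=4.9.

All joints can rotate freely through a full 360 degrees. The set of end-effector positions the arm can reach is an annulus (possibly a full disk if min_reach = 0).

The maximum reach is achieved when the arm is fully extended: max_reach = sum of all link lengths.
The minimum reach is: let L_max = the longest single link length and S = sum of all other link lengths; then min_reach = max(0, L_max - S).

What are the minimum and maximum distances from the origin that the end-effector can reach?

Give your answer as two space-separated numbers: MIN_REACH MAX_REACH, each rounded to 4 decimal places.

Answer: 0.1000 9.7000

Derivation:
Link lengths: [2.9, 1.9, 4.9]
max_reach = 2.9 + 1.9 + 4.9 = 9.7
L_max = max([2.9, 1.9, 4.9]) = 4.9
S (sum of others) = 9.7 - 4.9 = 4.8
min_reach = max(0, 4.9 - 4.8) = max(0, 0.1) = 0.1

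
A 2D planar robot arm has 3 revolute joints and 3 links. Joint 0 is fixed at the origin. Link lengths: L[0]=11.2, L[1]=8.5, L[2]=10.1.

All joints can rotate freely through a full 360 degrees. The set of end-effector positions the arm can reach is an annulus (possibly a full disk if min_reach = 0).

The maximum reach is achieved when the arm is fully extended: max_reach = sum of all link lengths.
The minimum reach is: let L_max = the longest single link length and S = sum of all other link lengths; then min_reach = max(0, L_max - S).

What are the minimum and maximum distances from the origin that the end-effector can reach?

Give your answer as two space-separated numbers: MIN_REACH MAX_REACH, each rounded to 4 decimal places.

Answer: 0.0000 29.8000

Derivation:
Link lengths: [11.2, 8.5, 10.1]
max_reach = 11.2 + 8.5 + 10.1 = 29.8
L_max = max([11.2, 8.5, 10.1]) = 11.2
S (sum of others) = 29.8 - 11.2 = 18.6
min_reach = max(0, 11.2 - 18.6) = max(0, -7.4) = 0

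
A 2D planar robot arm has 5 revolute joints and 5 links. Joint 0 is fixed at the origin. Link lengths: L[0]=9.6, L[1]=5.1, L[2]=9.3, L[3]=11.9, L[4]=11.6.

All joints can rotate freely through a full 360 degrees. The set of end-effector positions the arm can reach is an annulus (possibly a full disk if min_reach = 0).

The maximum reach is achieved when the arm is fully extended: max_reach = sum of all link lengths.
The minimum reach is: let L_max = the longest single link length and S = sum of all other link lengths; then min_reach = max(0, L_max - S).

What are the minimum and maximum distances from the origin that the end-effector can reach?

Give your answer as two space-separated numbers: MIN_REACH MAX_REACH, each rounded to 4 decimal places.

Answer: 0.0000 47.5000

Derivation:
Link lengths: [9.6, 5.1, 9.3, 11.9, 11.6]
max_reach = 9.6 + 5.1 + 9.3 + 11.9 + 11.6 = 47.5
L_max = max([9.6, 5.1, 9.3, 11.9, 11.6]) = 11.9
S (sum of others) = 47.5 - 11.9 = 35.6
min_reach = max(0, 11.9 - 35.6) = max(0, -23.7) = 0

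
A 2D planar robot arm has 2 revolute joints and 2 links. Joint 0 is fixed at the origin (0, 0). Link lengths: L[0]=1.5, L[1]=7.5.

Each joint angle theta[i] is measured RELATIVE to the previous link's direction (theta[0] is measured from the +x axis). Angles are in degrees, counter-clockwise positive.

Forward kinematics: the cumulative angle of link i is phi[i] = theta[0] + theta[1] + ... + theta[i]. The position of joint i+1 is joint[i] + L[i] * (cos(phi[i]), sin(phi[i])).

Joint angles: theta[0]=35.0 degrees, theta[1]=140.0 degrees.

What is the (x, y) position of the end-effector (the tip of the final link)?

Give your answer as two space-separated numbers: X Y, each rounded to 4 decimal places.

Answer: -6.2427 1.5140

Derivation:
joint[0] = (0.0000, 0.0000)  (base)
link 0: phi[0] = 35 = 35 deg
  cos(35 deg) = 0.8192, sin(35 deg) = 0.5736
  joint[1] = (0.0000, 0.0000) + 1.5 * (0.8192, 0.5736) = (0.0000 + 1.2287, 0.0000 + 0.8604) = (1.2287, 0.8604)
link 1: phi[1] = 35 + 140 = 175 deg
  cos(175 deg) = -0.9962, sin(175 deg) = 0.0872
  joint[2] = (1.2287, 0.8604) + 7.5 * (-0.9962, 0.0872) = (1.2287 + -7.4715, 0.8604 + 0.6537) = (-6.2427, 1.5140)
End effector: (-6.2427, 1.5140)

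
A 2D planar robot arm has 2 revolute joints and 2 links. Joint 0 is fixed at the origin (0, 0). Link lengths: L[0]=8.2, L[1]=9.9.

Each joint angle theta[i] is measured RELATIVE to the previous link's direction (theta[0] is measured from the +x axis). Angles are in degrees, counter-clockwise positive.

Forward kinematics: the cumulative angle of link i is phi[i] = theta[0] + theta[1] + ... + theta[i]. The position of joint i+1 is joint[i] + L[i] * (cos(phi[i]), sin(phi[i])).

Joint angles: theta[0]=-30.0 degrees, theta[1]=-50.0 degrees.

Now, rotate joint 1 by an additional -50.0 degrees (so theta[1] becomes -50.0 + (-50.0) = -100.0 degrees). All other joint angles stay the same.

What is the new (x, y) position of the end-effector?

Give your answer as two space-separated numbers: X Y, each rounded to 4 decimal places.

Answer: 0.7378 -11.6838

Derivation:
joint[0] = (0.0000, 0.0000)  (base)
link 0: phi[0] = -30 = -30 deg
  cos(-30 deg) = 0.8660, sin(-30 deg) = -0.5000
  joint[1] = (0.0000, 0.0000) + 8.2 * (0.8660, -0.5000) = (0.0000 + 7.1014, 0.0000 + -4.1000) = (7.1014, -4.1000)
link 1: phi[1] = -30 + -100 = -130 deg
  cos(-130 deg) = -0.6428, sin(-130 deg) = -0.7660
  joint[2] = (7.1014, -4.1000) + 9.9 * (-0.6428, -0.7660) = (7.1014 + -6.3636, -4.1000 + -7.5838) = (0.7378, -11.6838)
End effector: (0.7378, -11.6838)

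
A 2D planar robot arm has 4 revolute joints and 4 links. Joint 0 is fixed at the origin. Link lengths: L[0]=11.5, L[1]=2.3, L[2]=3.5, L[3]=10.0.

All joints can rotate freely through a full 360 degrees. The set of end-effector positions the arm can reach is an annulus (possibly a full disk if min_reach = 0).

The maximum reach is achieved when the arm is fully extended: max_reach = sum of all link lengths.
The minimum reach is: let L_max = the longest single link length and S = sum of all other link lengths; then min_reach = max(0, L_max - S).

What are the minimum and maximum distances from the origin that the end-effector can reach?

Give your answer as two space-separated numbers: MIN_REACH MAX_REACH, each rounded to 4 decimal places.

Answer: 0.0000 27.3000

Derivation:
Link lengths: [11.5, 2.3, 3.5, 10.0]
max_reach = 11.5 + 2.3 + 3.5 + 10 = 27.3
L_max = max([11.5, 2.3, 3.5, 10.0]) = 11.5
S (sum of others) = 27.3 - 11.5 = 15.8
min_reach = max(0, 11.5 - 15.8) = max(0, -4.3) = 0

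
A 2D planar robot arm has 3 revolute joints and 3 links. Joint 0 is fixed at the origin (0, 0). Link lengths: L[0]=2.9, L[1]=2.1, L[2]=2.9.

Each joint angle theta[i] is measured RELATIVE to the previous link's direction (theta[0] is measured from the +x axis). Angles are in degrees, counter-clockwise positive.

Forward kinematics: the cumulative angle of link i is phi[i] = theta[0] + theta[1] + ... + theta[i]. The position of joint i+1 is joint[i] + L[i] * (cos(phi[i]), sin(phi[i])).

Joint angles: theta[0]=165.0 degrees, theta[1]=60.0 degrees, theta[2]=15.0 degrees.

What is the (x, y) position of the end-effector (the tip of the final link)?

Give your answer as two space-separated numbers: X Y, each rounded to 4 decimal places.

joint[0] = (0.0000, 0.0000)  (base)
link 0: phi[0] = 165 = 165 deg
  cos(165 deg) = -0.9659, sin(165 deg) = 0.2588
  joint[1] = (0.0000, 0.0000) + 2.9 * (-0.9659, 0.2588) = (0.0000 + -2.8012, 0.0000 + 0.7506) = (-2.8012, 0.7506)
link 1: phi[1] = 165 + 60 = 225 deg
  cos(225 deg) = -0.7071, sin(225 deg) = -0.7071
  joint[2] = (-2.8012, 0.7506) + 2.1 * (-0.7071, -0.7071) = (-2.8012 + -1.4849, 0.7506 + -1.4849) = (-4.2861, -0.7343)
link 2: phi[2] = 165 + 60 + 15 = 240 deg
  cos(240 deg) = -0.5000, sin(240 deg) = -0.8660
  joint[3] = (-4.2861, -0.7343) + 2.9 * (-0.5000, -0.8660) = (-4.2861 + -1.4500, -0.7343 + -2.5115) = (-5.7361, -3.2458)
End effector: (-5.7361, -3.2458)

Answer: -5.7361 -3.2458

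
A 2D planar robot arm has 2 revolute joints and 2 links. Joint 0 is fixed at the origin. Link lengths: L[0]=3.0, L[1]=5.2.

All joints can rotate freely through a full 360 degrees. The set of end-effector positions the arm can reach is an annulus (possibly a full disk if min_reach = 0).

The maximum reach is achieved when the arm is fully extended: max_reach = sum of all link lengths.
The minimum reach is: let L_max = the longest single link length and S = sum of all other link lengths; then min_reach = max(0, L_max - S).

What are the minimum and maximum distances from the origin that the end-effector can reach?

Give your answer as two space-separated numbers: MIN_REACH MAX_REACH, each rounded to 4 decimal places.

Answer: 2.2000 8.2000

Derivation:
Link lengths: [3.0, 5.2]
max_reach = 3 + 5.2 = 8.2
L_max = max([3.0, 5.2]) = 5.2
S (sum of others) = 8.2 - 5.2 = 3
min_reach = max(0, 5.2 - 3) = max(0, 2.2) = 2.2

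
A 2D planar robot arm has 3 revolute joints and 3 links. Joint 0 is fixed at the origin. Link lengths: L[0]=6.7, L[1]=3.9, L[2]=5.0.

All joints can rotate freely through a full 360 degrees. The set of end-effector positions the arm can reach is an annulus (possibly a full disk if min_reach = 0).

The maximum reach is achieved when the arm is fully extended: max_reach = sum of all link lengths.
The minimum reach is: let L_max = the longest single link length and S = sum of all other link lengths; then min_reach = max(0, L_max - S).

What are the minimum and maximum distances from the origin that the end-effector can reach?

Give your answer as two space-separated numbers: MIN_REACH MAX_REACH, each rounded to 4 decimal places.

Answer: 0.0000 15.6000

Derivation:
Link lengths: [6.7, 3.9, 5.0]
max_reach = 6.7 + 3.9 + 5 = 15.6
L_max = max([6.7, 3.9, 5.0]) = 6.7
S (sum of others) = 15.6 - 6.7 = 8.9
min_reach = max(0, 6.7 - 8.9) = max(0, -2.2) = 0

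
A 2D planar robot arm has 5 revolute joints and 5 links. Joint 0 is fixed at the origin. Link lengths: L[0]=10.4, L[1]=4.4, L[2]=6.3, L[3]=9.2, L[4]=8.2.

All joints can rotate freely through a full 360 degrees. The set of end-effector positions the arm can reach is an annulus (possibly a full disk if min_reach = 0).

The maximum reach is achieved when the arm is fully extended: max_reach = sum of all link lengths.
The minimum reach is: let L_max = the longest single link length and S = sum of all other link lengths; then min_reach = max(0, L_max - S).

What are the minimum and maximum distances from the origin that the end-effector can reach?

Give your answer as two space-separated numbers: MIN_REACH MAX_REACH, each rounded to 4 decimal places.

Link lengths: [10.4, 4.4, 6.3, 9.2, 8.2]
max_reach = 10.4 + 4.4 + 6.3 + 9.2 + 8.2 = 38.5
L_max = max([10.4, 4.4, 6.3, 9.2, 8.2]) = 10.4
S (sum of others) = 38.5 - 10.4 = 28.1
min_reach = max(0, 10.4 - 28.1) = max(0, -17.7) = 0

Answer: 0.0000 38.5000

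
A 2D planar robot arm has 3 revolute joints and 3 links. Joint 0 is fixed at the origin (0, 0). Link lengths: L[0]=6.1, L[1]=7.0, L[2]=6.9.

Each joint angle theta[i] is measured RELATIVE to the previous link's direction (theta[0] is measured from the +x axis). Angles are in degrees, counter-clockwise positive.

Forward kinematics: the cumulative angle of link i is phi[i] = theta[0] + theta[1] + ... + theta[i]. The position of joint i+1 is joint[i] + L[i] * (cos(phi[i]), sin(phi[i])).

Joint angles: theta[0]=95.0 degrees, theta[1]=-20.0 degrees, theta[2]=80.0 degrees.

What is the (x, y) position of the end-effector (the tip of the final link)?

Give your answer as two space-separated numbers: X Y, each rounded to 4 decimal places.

joint[0] = (0.0000, 0.0000)  (base)
link 0: phi[0] = 95 = 95 deg
  cos(95 deg) = -0.0872, sin(95 deg) = 0.9962
  joint[1] = (0.0000, 0.0000) + 6.1 * (-0.0872, 0.9962) = (0.0000 + -0.5317, 0.0000 + 6.0768) = (-0.5317, 6.0768)
link 1: phi[1] = 95 + -20 = 75 deg
  cos(75 deg) = 0.2588, sin(75 deg) = 0.9659
  joint[2] = (-0.5317, 6.0768) + 7 * (0.2588, 0.9659) = (-0.5317 + 1.8117, 6.0768 + 6.7615) = (1.2801, 12.8383)
link 2: phi[2] = 95 + -20 + 80 = 155 deg
  cos(155 deg) = -0.9063, sin(155 deg) = 0.4226
  joint[3] = (1.2801, 12.8383) + 6.9 * (-0.9063, 0.4226) = (1.2801 + -6.2535, 12.8383 + 2.9161) = (-4.9734, 15.7543)
End effector: (-4.9734, 15.7543)

Answer: -4.9734 15.7543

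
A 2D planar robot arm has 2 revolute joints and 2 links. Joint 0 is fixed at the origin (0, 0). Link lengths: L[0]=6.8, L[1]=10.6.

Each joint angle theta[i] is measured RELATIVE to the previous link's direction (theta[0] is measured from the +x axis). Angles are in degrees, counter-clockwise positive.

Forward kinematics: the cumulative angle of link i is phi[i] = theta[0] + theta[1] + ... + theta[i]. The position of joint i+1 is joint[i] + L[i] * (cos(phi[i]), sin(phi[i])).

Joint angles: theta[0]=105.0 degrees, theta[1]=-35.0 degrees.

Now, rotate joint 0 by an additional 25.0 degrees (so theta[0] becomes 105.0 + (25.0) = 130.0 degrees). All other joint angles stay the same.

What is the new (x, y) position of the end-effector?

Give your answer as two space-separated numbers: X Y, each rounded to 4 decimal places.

joint[0] = (0.0000, 0.0000)  (base)
link 0: phi[0] = 130 = 130 deg
  cos(130 deg) = -0.6428, sin(130 deg) = 0.7660
  joint[1] = (0.0000, 0.0000) + 6.8 * (-0.6428, 0.7660) = (0.0000 + -4.3710, 0.0000 + 5.2091) = (-4.3710, 5.2091)
link 1: phi[1] = 130 + -35 = 95 deg
  cos(95 deg) = -0.0872, sin(95 deg) = 0.9962
  joint[2] = (-4.3710, 5.2091) + 10.6 * (-0.0872, 0.9962) = (-4.3710 + -0.9239, 5.2091 + 10.5597) = (-5.2948, 15.7688)
End effector: (-5.2948, 15.7688)

Answer: -5.2948 15.7688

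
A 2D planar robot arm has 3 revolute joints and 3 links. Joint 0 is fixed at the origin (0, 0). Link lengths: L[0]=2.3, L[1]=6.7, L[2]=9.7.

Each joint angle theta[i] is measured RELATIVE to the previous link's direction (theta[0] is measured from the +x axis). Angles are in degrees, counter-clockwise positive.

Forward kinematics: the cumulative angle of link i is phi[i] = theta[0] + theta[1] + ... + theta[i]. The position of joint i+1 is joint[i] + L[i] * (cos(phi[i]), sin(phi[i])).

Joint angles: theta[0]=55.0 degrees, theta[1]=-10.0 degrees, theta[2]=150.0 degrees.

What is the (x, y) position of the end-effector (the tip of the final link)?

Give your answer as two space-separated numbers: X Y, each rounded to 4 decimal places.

joint[0] = (0.0000, 0.0000)  (base)
link 0: phi[0] = 55 = 55 deg
  cos(55 deg) = 0.5736, sin(55 deg) = 0.8192
  joint[1] = (0.0000, 0.0000) + 2.3 * (0.5736, 0.8192) = (0.0000 + 1.3192, 0.0000 + 1.8840) = (1.3192, 1.8840)
link 1: phi[1] = 55 + -10 = 45 deg
  cos(45 deg) = 0.7071, sin(45 deg) = 0.7071
  joint[2] = (1.3192, 1.8840) + 6.7 * (0.7071, 0.7071) = (1.3192 + 4.7376, 1.8840 + 4.7376) = (6.0568, 6.6217)
link 2: phi[2] = 55 + -10 + 150 = 195 deg
  cos(195 deg) = -0.9659, sin(195 deg) = -0.2588
  joint[3] = (6.0568, 6.6217) + 9.7 * (-0.9659, -0.2588) = (6.0568 + -9.3695, 6.6217 + -2.5105) = (-3.3126, 4.1111)
End effector: (-3.3126, 4.1111)

Answer: -3.3126 4.1111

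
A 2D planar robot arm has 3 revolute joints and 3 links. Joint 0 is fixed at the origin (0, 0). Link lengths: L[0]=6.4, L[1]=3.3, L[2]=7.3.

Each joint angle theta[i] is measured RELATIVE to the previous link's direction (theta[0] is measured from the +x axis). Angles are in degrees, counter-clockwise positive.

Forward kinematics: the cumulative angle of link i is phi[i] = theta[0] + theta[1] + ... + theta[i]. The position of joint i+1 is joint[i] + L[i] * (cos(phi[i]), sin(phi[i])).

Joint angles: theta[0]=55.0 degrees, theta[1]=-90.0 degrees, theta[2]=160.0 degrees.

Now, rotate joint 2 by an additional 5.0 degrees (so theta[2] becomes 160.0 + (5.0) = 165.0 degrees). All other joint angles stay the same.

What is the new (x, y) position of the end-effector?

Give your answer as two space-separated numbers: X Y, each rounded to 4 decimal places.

joint[0] = (0.0000, 0.0000)  (base)
link 0: phi[0] = 55 = 55 deg
  cos(55 deg) = 0.5736, sin(55 deg) = 0.8192
  joint[1] = (0.0000, 0.0000) + 6.4 * (0.5736, 0.8192) = (0.0000 + 3.6709, 0.0000 + 5.2426) = (3.6709, 5.2426)
link 1: phi[1] = 55 + -90 = -35 deg
  cos(-35 deg) = 0.8192, sin(-35 deg) = -0.5736
  joint[2] = (3.6709, 5.2426) + 3.3 * (0.8192, -0.5736) = (3.6709 + 2.7032, 5.2426 + -1.8928) = (6.3741, 3.3498)
link 2: phi[2] = 55 + -90 + 165 = 130 deg
  cos(130 deg) = -0.6428, sin(130 deg) = 0.7660
  joint[3] = (6.3741, 3.3498) + 7.3 * (-0.6428, 0.7660) = (6.3741 + -4.6923, 3.3498 + 5.5921) = (1.6817, 8.9419)
End effector: (1.6817, 8.9419)

Answer: 1.6817 8.9419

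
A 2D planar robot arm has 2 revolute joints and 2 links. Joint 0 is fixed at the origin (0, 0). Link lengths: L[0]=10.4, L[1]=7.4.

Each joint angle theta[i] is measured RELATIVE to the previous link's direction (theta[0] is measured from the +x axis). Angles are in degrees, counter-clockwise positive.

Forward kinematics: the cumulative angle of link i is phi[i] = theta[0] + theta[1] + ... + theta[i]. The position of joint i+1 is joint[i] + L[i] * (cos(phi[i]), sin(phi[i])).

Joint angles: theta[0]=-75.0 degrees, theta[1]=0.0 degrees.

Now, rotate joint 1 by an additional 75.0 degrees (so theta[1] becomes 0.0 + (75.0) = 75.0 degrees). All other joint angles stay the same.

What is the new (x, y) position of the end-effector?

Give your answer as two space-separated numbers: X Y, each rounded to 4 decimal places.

joint[0] = (0.0000, 0.0000)  (base)
link 0: phi[0] = -75 = -75 deg
  cos(-75 deg) = 0.2588, sin(-75 deg) = -0.9659
  joint[1] = (0.0000, 0.0000) + 10.4 * (0.2588, -0.9659) = (0.0000 + 2.6917, 0.0000 + -10.0456) = (2.6917, -10.0456)
link 1: phi[1] = -75 + 75 = 0 deg
  cos(0 deg) = 1.0000, sin(0 deg) = 0.0000
  joint[2] = (2.6917, -10.0456) + 7.4 * (1.0000, 0.0000) = (2.6917 + 7.4000, -10.0456 + 0.0000) = (10.0917, -10.0456)
End effector: (10.0917, -10.0456)

Answer: 10.0917 -10.0456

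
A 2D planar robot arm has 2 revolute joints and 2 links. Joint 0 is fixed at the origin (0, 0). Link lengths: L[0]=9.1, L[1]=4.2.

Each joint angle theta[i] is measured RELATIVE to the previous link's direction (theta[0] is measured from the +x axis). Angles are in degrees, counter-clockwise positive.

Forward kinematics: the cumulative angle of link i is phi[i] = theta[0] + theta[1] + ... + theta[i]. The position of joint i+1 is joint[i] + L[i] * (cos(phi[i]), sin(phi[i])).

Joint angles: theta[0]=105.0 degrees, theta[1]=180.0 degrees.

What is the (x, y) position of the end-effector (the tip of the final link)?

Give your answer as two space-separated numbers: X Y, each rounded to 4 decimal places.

joint[0] = (0.0000, 0.0000)  (base)
link 0: phi[0] = 105 = 105 deg
  cos(105 deg) = -0.2588, sin(105 deg) = 0.9659
  joint[1] = (0.0000, 0.0000) + 9.1 * (-0.2588, 0.9659) = (0.0000 + -2.3553, 0.0000 + 8.7899) = (-2.3553, 8.7899)
link 1: phi[1] = 105 + 180 = 285 deg
  cos(285 deg) = 0.2588, sin(285 deg) = -0.9659
  joint[2] = (-2.3553, 8.7899) + 4.2 * (0.2588, -0.9659) = (-2.3553 + 1.0870, 8.7899 + -4.0569) = (-1.2682, 4.7330)
End effector: (-1.2682, 4.7330)

Answer: -1.2682 4.7330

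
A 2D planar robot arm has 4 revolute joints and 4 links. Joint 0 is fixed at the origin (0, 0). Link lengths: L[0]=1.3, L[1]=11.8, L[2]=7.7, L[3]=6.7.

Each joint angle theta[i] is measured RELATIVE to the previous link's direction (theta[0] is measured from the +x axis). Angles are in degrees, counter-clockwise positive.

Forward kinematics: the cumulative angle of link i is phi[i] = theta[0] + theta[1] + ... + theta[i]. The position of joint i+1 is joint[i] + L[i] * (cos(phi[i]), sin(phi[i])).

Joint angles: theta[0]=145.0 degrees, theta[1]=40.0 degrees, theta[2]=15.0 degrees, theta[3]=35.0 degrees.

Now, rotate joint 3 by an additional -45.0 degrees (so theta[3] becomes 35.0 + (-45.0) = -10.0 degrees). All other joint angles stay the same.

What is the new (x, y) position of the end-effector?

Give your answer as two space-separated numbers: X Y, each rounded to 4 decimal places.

Answer: -26.6538 -4.0798

Derivation:
joint[0] = (0.0000, 0.0000)  (base)
link 0: phi[0] = 145 = 145 deg
  cos(145 deg) = -0.8192, sin(145 deg) = 0.5736
  joint[1] = (0.0000, 0.0000) + 1.3 * (-0.8192, 0.5736) = (0.0000 + -1.0649, 0.0000 + 0.7456) = (-1.0649, 0.7456)
link 1: phi[1] = 145 + 40 = 185 deg
  cos(185 deg) = -0.9962, sin(185 deg) = -0.0872
  joint[2] = (-1.0649, 0.7456) + 11.8 * (-0.9962, -0.0872) = (-1.0649 + -11.7551, 0.7456 + -1.0284) = (-12.8200, -0.2828)
link 2: phi[2] = 145 + 40 + 15 = 200 deg
  cos(200 deg) = -0.9397, sin(200 deg) = -0.3420
  joint[3] = (-12.8200, -0.2828) + 7.7 * (-0.9397, -0.3420) = (-12.8200 + -7.2356, -0.2828 + -2.6336) = (-20.0556, -2.9163)
link 3: phi[3] = 145 + 40 + 15 + -10 = 190 deg
  cos(190 deg) = -0.9848, sin(190 deg) = -0.1736
  joint[4] = (-20.0556, -2.9163) + 6.7 * (-0.9848, -0.1736) = (-20.0556 + -6.5982, -2.9163 + -1.1634) = (-26.6538, -4.0798)
End effector: (-26.6538, -4.0798)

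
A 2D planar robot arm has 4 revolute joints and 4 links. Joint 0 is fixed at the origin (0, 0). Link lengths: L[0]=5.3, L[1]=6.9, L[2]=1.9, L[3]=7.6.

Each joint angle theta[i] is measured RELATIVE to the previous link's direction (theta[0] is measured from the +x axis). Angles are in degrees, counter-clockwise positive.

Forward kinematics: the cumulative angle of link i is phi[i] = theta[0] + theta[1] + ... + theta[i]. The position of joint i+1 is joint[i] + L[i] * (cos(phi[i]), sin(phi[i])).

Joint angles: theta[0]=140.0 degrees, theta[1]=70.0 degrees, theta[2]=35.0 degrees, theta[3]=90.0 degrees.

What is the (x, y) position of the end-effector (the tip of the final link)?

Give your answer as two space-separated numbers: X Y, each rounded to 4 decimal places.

joint[0] = (0.0000, 0.0000)  (base)
link 0: phi[0] = 140 = 140 deg
  cos(140 deg) = -0.7660, sin(140 deg) = 0.6428
  joint[1] = (0.0000, 0.0000) + 5.3 * (-0.7660, 0.6428) = (0.0000 + -4.0600, 0.0000 + 3.4068) = (-4.0600, 3.4068)
link 1: phi[1] = 140 + 70 = 210 deg
  cos(210 deg) = -0.8660, sin(210 deg) = -0.5000
  joint[2] = (-4.0600, 3.4068) + 6.9 * (-0.8660, -0.5000) = (-4.0600 + -5.9756, 3.4068 + -3.4500) = (-10.0356, -0.0432)
link 2: phi[2] = 140 + 70 + 35 = 245 deg
  cos(245 deg) = -0.4226, sin(245 deg) = -0.9063
  joint[3] = (-10.0356, -0.0432) + 1.9 * (-0.4226, -0.9063) = (-10.0356 + -0.8030, -0.0432 + -1.7220) = (-10.8386, -1.7652)
link 3: phi[3] = 140 + 70 + 35 + 90 = 335 deg
  cos(335 deg) = 0.9063, sin(335 deg) = -0.4226
  joint[4] = (-10.8386, -1.7652) + 7.6 * (0.9063, -0.4226) = (-10.8386 + 6.8879, -1.7652 + -3.2119) = (-3.9506, -4.9771)
End effector: (-3.9506, -4.9771)

Answer: -3.9506 -4.9771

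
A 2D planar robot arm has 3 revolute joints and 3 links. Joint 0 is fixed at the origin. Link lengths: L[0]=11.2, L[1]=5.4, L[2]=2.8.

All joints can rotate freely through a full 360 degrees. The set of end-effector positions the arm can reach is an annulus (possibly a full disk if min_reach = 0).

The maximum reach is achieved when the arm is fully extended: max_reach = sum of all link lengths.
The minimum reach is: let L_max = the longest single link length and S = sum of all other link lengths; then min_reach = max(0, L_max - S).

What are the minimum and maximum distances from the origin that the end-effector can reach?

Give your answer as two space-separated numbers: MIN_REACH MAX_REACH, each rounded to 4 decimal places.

Answer: 3.0000 19.4000

Derivation:
Link lengths: [11.2, 5.4, 2.8]
max_reach = 11.2 + 5.4 + 2.8 = 19.4
L_max = max([11.2, 5.4, 2.8]) = 11.2
S (sum of others) = 19.4 - 11.2 = 8.2
min_reach = max(0, 11.2 - 8.2) = max(0, 3) = 3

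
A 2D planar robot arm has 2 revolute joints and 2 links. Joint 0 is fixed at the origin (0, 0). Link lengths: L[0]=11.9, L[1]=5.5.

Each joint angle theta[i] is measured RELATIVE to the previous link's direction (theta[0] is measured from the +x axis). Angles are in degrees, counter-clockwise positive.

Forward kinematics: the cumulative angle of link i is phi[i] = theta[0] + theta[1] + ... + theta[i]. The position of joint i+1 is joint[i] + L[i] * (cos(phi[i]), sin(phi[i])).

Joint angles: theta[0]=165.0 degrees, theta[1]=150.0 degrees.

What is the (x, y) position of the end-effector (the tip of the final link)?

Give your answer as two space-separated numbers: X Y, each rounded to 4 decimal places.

joint[0] = (0.0000, 0.0000)  (base)
link 0: phi[0] = 165 = 165 deg
  cos(165 deg) = -0.9659, sin(165 deg) = 0.2588
  joint[1] = (0.0000, 0.0000) + 11.9 * (-0.9659, 0.2588) = (0.0000 + -11.4945, 0.0000 + 3.0799) = (-11.4945, 3.0799)
link 1: phi[1] = 165 + 150 = 315 deg
  cos(315 deg) = 0.7071, sin(315 deg) = -0.7071
  joint[2] = (-11.4945, 3.0799) + 5.5 * (0.7071, -0.7071) = (-11.4945 + 3.8891, 3.0799 + -3.8891) = (-7.6054, -0.8091)
End effector: (-7.6054, -0.8091)

Answer: -7.6054 -0.8091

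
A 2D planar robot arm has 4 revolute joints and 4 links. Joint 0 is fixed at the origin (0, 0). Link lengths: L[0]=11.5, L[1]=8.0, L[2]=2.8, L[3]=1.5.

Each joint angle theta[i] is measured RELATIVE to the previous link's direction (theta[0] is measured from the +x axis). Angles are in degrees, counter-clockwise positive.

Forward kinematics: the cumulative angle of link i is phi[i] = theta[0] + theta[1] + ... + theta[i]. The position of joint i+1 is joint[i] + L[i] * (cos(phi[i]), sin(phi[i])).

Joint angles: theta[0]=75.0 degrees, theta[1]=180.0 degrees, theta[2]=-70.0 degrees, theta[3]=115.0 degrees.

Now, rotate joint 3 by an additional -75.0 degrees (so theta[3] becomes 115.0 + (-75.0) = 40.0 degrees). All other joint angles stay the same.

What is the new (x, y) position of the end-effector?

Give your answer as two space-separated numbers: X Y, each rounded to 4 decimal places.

joint[0] = (0.0000, 0.0000)  (base)
link 0: phi[0] = 75 = 75 deg
  cos(75 deg) = 0.2588, sin(75 deg) = 0.9659
  joint[1] = (0.0000, 0.0000) + 11.5 * (0.2588, 0.9659) = (0.0000 + 2.9764, 0.0000 + 11.1081) = (2.9764, 11.1081)
link 1: phi[1] = 75 + 180 = 255 deg
  cos(255 deg) = -0.2588, sin(255 deg) = -0.9659
  joint[2] = (2.9764, 11.1081) + 8 * (-0.2588, -0.9659) = (2.9764 + -2.0706, 11.1081 + -7.7274) = (0.9059, 3.3807)
link 2: phi[2] = 75 + 180 + -70 = 185 deg
  cos(185 deg) = -0.9962, sin(185 deg) = -0.0872
  joint[3] = (0.9059, 3.3807) + 2.8 * (-0.9962, -0.0872) = (0.9059 + -2.7893, 3.3807 + -0.2440) = (-1.8835, 3.1367)
link 3: phi[3] = 75 + 180 + -70 + 40 = 225 deg
  cos(225 deg) = -0.7071, sin(225 deg) = -0.7071
  joint[4] = (-1.8835, 3.1367) + 1.5 * (-0.7071, -0.7071) = (-1.8835 + -1.0607, 3.1367 + -1.0607) = (-2.9441, 2.0760)
End effector: (-2.9441, 2.0760)

Answer: -2.9441 2.0760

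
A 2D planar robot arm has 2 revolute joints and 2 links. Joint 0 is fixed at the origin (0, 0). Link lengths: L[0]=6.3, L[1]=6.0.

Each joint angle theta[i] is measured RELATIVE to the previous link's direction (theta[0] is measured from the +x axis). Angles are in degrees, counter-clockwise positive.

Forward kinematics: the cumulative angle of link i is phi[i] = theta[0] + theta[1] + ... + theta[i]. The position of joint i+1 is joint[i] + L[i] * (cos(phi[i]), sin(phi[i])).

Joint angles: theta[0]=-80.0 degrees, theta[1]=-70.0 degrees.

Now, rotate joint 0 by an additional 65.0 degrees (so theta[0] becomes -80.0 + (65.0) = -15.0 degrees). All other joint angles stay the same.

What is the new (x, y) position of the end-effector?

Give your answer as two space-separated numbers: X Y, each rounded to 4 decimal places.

joint[0] = (0.0000, 0.0000)  (base)
link 0: phi[0] = -15 = -15 deg
  cos(-15 deg) = 0.9659, sin(-15 deg) = -0.2588
  joint[1] = (0.0000, 0.0000) + 6.3 * (0.9659, -0.2588) = (0.0000 + 6.0853, 0.0000 + -1.6306) = (6.0853, -1.6306)
link 1: phi[1] = -15 + -70 = -85 deg
  cos(-85 deg) = 0.0872, sin(-85 deg) = -0.9962
  joint[2] = (6.0853, -1.6306) + 6 * (0.0872, -0.9962) = (6.0853 + 0.5229, -1.6306 + -5.9772) = (6.6083, -7.6077)
End effector: (6.6083, -7.6077)

Answer: 6.6083 -7.6077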